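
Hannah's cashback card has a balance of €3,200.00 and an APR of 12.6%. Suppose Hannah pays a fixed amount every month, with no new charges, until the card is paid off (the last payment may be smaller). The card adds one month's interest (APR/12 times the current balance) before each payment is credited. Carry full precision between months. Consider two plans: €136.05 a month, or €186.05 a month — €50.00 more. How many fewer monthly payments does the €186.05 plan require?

Monthly rate r = 12.6%/12 = 1.05% = 0.0105.
At €136.05/mo: n = ⌈−ln(1 − rB₀/P)/ln(1+r)⌉ = 28 payments (last €21.27); total interest = total paid − €3,200.00 = €494.62.
At €186.05/mo: 20 payments (last €12.87); total interest €347.82.
Payments saved = 28 − 20 = 8.

8 fewer payments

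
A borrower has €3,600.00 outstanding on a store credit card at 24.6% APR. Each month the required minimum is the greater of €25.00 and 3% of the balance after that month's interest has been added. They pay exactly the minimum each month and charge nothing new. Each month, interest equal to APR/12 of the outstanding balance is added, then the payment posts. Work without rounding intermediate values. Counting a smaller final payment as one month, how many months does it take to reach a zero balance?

Monthly rate r = 24.6%/12 = 2.05% = 0.0205.
While 3% of the post-interest balance exceeds €25.00, each month B ← (B·(1+r))·(1 − 0.03), i.e. B shrinks by the factor (1+r)·0.97 = 0.98988.
This holds for months 1–146. Entering month 147 the balance is €815.97; 3% of the post-interest balance is now below €25.00, so the flat €25.00 minimum applies from here.
From month 147 a fixed €25.00 at rate r clears €815.97 in 55 more payments. Total: 146 + 55 = 201 months.

201 months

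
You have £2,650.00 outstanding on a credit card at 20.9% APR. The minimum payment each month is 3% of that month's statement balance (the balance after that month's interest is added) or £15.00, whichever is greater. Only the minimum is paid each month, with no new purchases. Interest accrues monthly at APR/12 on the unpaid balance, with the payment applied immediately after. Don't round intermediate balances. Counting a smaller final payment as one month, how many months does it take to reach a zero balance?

177 months

Monthly rate r = 20.9%/12 = 1.74167% = 0.0174167.
While 3% of the post-interest balance exceeds £15.00, each month B ← (B·(1+r))·(1 − 0.03), i.e. B shrinks by the factor (1+r)·0.97 = 0.98689.
This holds for months 1–128. Entering month 129 the balance is £489.64; 3% of the post-interest balance is now below £15.00, so the flat £15.00 minimum applies from here.
From month 129 a fixed £15.00 at rate r clears £489.64 in 49 more payments. Total: 128 + 49 = 177 months.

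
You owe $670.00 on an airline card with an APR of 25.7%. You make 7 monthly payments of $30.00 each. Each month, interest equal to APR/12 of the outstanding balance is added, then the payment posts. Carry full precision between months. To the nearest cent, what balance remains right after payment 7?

$553.15

Monthly rate r = 25.7%/12 = 2.14167% = 0.0214167.
Each month: B ← B·(1+r) − $30.00.
Month 1: interest $14.35; balance after payment $654.35.
Month 2: interest $14.01; balance after payment $638.36.
Month 3: interest $13.67; balance after payment $622.03.
Month 4: interest $13.32; balance after payment $605.36.
Month 5: interest $12.96; balance after payment $588.32.
Month 6: interest $12.60; balance after payment $570.92.
Month 7: interest $12.23; balance after payment $553.15.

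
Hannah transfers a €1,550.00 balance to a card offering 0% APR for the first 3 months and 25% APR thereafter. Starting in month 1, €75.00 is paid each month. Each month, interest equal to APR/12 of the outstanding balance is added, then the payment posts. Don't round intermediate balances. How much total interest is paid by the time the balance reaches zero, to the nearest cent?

€344.53

Promo months 1–3 at r₀ = 0%/12 = 0; months 4+ at r₁ = 25%/12 = 0.0208333.
After month 3 (no interest yet): B = €1,550.00 − 3·€75.00 = €1,325.00.
Then at r₁ with €75.00/mo: n₂ = −ln(1 − r₁·B/P)/ln(1+r₁) ≈ 22.26 → 23 more payments.
Total paid = 25·€75.00 + €19.53 = €1,894.53; interest = €1,894.53 − €1,550.00 = €344.53.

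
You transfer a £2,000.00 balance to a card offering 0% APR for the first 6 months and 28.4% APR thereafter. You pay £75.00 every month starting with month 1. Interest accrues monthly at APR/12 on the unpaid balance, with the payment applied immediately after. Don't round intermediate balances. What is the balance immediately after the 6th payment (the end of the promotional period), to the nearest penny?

Promo months 1–6 at r₀ = 0%/12 = 0; months 7+ at r₁ = 28.4%/12 = 0.0236667.
After month 6 (no interest yet): B = £2,000.00 − 6·£75.00 = £1,550.00.

£1,550.00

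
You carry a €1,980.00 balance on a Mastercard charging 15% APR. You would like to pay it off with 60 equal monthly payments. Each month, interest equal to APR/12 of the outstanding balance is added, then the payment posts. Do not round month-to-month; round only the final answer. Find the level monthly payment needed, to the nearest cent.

Monthly rate r = 15%/12 = 1.25% = 0.0125.
Level-payment amortization: P = B₀·r / (1 − (1+r)^(−n)) = 1980.00·0.0125 / (1 − 1.0125^(−60)).
Denominator 1 − (1+r)^(−60) = 0.525432397.
P = 24.75 / 0.525432397 ≈ 47.10.

€47.10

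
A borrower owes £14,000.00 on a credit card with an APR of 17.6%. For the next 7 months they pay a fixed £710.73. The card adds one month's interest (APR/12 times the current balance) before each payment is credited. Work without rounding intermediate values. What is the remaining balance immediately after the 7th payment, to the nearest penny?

£10,302.70

Monthly rate r = 17.6%/12 = 1.46667% = 0.0146667.
Each month: B ← B·(1+r) − £710.73.
Month 1: interest £205.33; balance after payment £13,494.60.
Month 2: interest £197.92; balance after payment £12,981.79.
Month 3: interest £190.40; balance after payment £12,461.46.
Month 4: interest £182.77; balance after payment £11,933.50.
Month 5: interest £175.02; balance after payment £11,397.80.
Month 6: interest £167.17; balance after payment £10,854.23.
Month 7: interest £159.20; balance after payment £10,302.70.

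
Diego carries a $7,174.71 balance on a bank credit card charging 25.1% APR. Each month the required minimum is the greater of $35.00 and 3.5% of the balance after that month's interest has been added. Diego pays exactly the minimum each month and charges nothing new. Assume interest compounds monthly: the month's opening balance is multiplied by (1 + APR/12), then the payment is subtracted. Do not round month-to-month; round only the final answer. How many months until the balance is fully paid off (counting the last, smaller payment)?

176 months

Monthly rate r = 25.1%/12 = 2.09167% = 0.0209167.
While 3.5% of the post-interest balance exceeds $35.00, each month B ← (B·(1+r))·(1 − 0.035), i.e. B shrinks by the factor (1+r)·0.965 = 0.98518.
This holds for months 1–134. Entering month 135 the balance is $970.88; 3.5% of the post-interest balance is now below $35.00, so the flat $35.00 minimum applies from here.
From month 135 a fixed $35.00 at rate r clears $970.88 in 42 more payments. Total: 134 + 42 = 176 months.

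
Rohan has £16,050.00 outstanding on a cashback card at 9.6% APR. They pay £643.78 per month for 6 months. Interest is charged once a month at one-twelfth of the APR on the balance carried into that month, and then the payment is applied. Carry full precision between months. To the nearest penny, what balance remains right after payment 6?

Monthly rate r = 9.6%/12 = 0.8% = 0.008.
Each month: B ← B·(1+r) − £643.78.
Month 1: interest £128.40; balance after payment £15,534.62.
Month 2: interest £124.28; balance after payment £15,015.12.
Month 3: interest £120.12; balance after payment £14,491.46.
Month 4: interest £115.93; balance after payment £13,963.61.
Month 5: interest £111.71; balance after payment £13,431.54.
Month 6: interest £107.45; balance after payment £12,895.21.

£12,895.21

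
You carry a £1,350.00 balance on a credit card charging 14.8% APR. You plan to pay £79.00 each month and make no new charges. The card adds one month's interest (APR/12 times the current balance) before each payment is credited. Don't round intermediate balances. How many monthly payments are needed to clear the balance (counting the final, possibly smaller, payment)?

20 months

Monthly rate r = 14.8%/12 = 1.23333% = 0.0123333.
Recurrence: B ← B·(1+r) − £79.00.
Month 1: interest £16.65; balance after payment £1,287.65.
Month 2: interest £15.88; balance after payment £1,224.53.
Closed form: n = −ln(1 − rB₀/P)/ln(1+r) = −ln(0.78924)/ln(1.01233) ≈ 19.309, so the balance reaches zero during payment 20.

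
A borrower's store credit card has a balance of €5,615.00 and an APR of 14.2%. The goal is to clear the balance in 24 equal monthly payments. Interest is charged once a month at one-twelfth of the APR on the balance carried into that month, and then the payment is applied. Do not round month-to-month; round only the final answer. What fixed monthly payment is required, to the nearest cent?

€270.12

Monthly rate r = 14.2%/12 = 1.18333% = 0.0118333.
Level-payment amortization: P = B₀·r / (1 − (1+r)^(−n)) = 5615.00·0.0118333 / (1 − 1.01183^(−24)).
Denominator 1 − (1+r)^(−24) = 0.245977301.
P = 66.4442 / 0.245977301 ≈ 270.12.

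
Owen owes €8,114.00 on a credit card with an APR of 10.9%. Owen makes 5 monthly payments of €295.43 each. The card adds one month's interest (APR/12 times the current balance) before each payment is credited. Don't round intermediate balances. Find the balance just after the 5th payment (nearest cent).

€6,985.04

Monthly rate r = 10.9%/12 = 0.908333% = 0.00908333.
Each month: B ← B·(1+r) − €295.43.
Month 1: interest €73.70; balance after payment €7,892.27.
Month 2: interest €71.69; balance after payment €7,668.53.
Month 3: interest €69.66; balance after payment €7,442.76.
Month 4: interest €67.61; balance after payment €7,214.93.
Month 5: interest €65.54; balance after payment €6,985.04.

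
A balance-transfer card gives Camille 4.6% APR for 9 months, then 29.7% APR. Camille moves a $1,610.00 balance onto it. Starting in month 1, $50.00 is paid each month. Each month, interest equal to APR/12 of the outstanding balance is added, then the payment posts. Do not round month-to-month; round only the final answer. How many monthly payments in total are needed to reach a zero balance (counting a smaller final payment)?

Promo months 1–9 at r₀ = 4.6%/12 = 0.00383333; months 10+ at r₁ = 29.7%/12 = 0.02475.
After month 9: iterate B ← B·(1+r₀) − $50.00 for 9 months → $1,209.44.
Then at r₁ with $50.00/mo: n₂ = −ln(1 − r₁·B/P)/ln(1+r₁) ≈ 37.34 → 38 more payments.

47 payments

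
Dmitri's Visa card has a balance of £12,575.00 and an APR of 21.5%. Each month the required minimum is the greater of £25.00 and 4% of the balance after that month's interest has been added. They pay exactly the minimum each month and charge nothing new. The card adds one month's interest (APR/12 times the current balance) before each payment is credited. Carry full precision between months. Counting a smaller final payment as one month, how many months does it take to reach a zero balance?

Monthly rate r = 21.5%/12 = 1.79167% = 0.0179167.
While 4% of the post-interest balance exceeds £25.00, each month B ← (B·(1+r))·(1 − 0.04), i.e. B shrinks by the factor (1+r)·0.96 = 0.9772.
This holds for months 1–131. Entering month 132 the balance is £612.83; 4% of the post-interest balance is now below £25.00, so the flat £25.00 minimum applies from here.
From month 132 a fixed £25.00 at rate r clears £612.83 in 33 more payments. Total: 131 + 33 = 164 months.

164 months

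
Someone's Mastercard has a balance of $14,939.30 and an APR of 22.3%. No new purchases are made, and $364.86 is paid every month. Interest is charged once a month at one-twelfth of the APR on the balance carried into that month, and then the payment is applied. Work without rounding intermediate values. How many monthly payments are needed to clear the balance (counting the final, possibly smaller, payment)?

Monthly rate r = 22.3%/12 = 1.85833% = 0.0185833.
Recurrence: B ← B·(1+r) − $364.86.
Month 1: interest $277.62; balance after payment $14,852.06.
Month 2: interest $276.00; balance after payment $14,763.20.
Closed form: n = −ln(1 − rB₀/P)/ln(1+r) = −ln(0.2391)/ln(1.01858) ≈ 77.711, so the balance reaches zero during payment 78.

78 months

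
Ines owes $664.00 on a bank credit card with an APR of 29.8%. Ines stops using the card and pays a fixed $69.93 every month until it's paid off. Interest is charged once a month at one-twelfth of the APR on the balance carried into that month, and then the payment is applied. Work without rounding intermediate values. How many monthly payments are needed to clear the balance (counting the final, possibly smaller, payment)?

Monthly rate r = 29.8%/12 = 2.48333% = 0.0248333.
Recurrence: B ← B·(1+r) − $69.93.
Month 1: interest $16.49; balance after payment $610.56.
Month 2: interest $15.16; balance after payment $555.79.
Closed form: n = −ln(1 − rB₀/P)/ln(1+r) = −ln(0.7642)/ln(1.02483) ≈ 10.963, so the balance reaches zero during payment 11.

11 months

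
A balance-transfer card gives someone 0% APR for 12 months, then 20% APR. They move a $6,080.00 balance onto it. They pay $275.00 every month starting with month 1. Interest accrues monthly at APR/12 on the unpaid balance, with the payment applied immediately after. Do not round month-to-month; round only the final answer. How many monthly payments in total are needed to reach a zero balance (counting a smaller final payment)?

24 months

Promo months 1–12 at r₀ = 0%/12 = 0; months 13+ at r₁ = 20%/12 = 0.0166667.
After month 12 (no interest yet): B = $6,080.00 − 12·$275.00 = $2,780.00.
Then at r₁ with $275.00/mo: n₂ = −ln(1 − r₁·B/P)/ln(1+r₁) ≈ 11.16 → 12 more payments.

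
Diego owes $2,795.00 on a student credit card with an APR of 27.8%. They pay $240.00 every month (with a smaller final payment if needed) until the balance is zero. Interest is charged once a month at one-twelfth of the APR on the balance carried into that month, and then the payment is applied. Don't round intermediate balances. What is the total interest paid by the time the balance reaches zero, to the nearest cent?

Monthly rate r = 27.8%/12 = 2.31667% = 0.0231667.
Payoff takes n = ⌈−ln(1 − rB₀/P)/ln(1+r)⌉ = ⌈13.729⌉ = 14 payments; the last is $175.54.
Total paid = 13·$240.00 + $175.54 = $3,295.54.
Total interest = total paid − principal = $3,295.54 − $2,795.00 = $500.54.

$500.54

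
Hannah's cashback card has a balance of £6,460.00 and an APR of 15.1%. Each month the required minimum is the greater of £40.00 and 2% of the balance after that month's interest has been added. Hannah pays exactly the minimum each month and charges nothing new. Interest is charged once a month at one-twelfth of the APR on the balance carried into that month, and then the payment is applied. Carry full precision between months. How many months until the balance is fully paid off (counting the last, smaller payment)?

232 months

Monthly rate r = 15.1%/12 = 1.25833% = 0.0125833.
While 2% of the post-interest balance exceeds £40.00, each month B ← (B·(1+r))·(1 − 0.02), i.e. B shrinks by the factor (1+r)·0.98 = 0.99233.
This holds for months 1–154. Entering month 155 the balance is £1,974.18; 2% of the post-interest balance is now below £40.00, so the flat £40.00 minimum applies from here.
From month 155 a fixed £40.00 at rate r clears £1,974.18 in 78 more payments. Total: 154 + 78 = 232 months.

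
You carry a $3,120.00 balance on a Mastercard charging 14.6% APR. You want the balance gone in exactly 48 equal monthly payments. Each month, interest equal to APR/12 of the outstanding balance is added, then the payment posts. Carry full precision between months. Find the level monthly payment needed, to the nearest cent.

Monthly rate r = 14.6%/12 = 1.21667% = 0.0121667.
Level-payment amortization: P = B₀·r / (1 − (1+r)^(−n)) = 3120.00·0.0121667 / (1 − 1.01217^(−48)).
Denominator 1 − (1+r)^(−48) = 0.44036802.
P = 37.96 / 0.44036802 ≈ 86.20.

$86.20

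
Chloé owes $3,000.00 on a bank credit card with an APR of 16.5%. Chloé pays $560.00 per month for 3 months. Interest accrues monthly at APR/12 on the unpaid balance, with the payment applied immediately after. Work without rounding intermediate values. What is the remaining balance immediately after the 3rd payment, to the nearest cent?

$1,422.25

Monthly rate r = 16.5%/12 = 1.375% = 0.01375.
Each month: B ← B·(1+r) − $560.00.
Month 1: interest $41.25; balance after payment $2,481.25.
Month 2: interest $34.12; balance after payment $1,955.37.
Month 3: interest $26.89; balance after payment $1,422.25.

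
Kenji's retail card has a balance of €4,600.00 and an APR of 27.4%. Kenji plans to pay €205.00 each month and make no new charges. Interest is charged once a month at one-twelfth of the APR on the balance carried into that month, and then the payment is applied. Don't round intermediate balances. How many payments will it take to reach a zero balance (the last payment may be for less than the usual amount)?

32 months

Monthly rate r = 27.4%/12 = 2.28333% = 0.0228333.
Recurrence: B ← B·(1+r) − €205.00.
Month 1: interest €105.03; balance after payment €4,500.03.
Month 2: interest €102.75; balance after payment €4,397.78.
Closed form: n = −ln(1 − rB₀/P)/ln(1+r) = −ln(0.48764)/ln(1.02283) ≈ 31.811, so the balance reaches zero during payment 32.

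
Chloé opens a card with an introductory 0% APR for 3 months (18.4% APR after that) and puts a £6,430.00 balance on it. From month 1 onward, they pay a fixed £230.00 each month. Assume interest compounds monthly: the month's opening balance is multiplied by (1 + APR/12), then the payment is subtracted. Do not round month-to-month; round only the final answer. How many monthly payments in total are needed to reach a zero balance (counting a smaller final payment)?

Promo months 1–3 at r₀ = 0%/12 = 0; months 4+ at r₁ = 18.4%/12 = 0.0153333.
After month 3 (no interest yet): B = £6,430.00 − 3·£230.00 = £5,740.00.
Then at r₁ with £230.00/mo: n₂ = −ln(1 − r₁·B/P)/ln(1+r₁) ≈ 31.70 → 32 more payments.

35 payments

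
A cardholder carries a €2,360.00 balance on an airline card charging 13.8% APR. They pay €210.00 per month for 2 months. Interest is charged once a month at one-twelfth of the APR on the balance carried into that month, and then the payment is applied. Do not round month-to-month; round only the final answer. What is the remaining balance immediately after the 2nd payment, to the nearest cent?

€1,992.18

Monthly rate r = 13.8%/12 = 1.15% = 0.0115.
Each month: B ← B·(1+r) − €210.00.
Month 1: interest €27.14; balance after payment €2,177.14.
Month 2: interest €25.04; balance after payment €1,992.18.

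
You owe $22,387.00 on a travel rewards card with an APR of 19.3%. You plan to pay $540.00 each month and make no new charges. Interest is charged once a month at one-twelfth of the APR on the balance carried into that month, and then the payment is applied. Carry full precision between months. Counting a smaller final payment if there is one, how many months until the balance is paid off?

Monthly rate r = 19.3%/12 = 1.60833% = 0.0160833.
Recurrence: B ← B·(1+r) − $540.00.
Month 1: interest $360.06; balance after payment $22,207.06.
Month 2: interest $357.16; balance after payment $22,024.22.
Closed form: n = −ln(1 − rB₀/P)/ln(1+r) = −ln(0.33323)/ln(1.01608) ≈ 68.875, so the balance reaches zero during payment 69.

69 months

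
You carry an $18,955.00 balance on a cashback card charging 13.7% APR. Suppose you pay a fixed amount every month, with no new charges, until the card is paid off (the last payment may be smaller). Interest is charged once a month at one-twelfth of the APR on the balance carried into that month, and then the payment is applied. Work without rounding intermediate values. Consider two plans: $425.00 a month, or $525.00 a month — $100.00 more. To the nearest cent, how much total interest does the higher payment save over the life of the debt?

$2,070.26

Monthly rate r = 13.7%/12 = 1.14167% = 0.0114167.
At $425.00/mo: n = ⌈−ln(1 − rB₀/P)/ln(1+r)⌉ = 63 payments (last $294.83); total interest = total paid − $18,955.00 = $7,689.83.
At $525.00/mo: 47 payments (last $424.57); total interest $5,619.57.
Interest saved = $7,689.83 − $5,619.57 = $2,070.26.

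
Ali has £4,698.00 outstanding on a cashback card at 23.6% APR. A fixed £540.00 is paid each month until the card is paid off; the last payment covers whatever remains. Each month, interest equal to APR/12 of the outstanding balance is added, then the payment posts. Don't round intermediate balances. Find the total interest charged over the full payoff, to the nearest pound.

£506

Monthly rate r = 23.6%/12 = 1.96667% = 0.0196667.
Payoff takes n = ⌈−ln(1 − rB₀/P)/ln(1+r)⌉ = ⌈9.635⌉ = 10 payments; the last is £344.30.
Total paid = 9·£540.00 + £344.30 = £5,204.30.
Total interest = total paid − principal = £5,204.30 − £4,698.00 = £506.30.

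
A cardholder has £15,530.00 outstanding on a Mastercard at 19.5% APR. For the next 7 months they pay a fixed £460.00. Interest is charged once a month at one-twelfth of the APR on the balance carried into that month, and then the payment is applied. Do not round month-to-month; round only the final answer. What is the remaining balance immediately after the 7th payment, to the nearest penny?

Monthly rate r = 19.5%/12 = 1.625% = 0.01625.
Each month: B ← B·(1+r) − £460.00.
Month 1: interest £252.36; balance after payment £15,322.36.
Month 2: interest £248.99; balance after payment £15,111.35.
Month 3: interest £245.56; balance after payment £14,896.91.
Month 4: interest £242.07; balance after payment £14,678.99.
Month 5: interest £238.53; balance after payment £14,457.52.
Month 6: interest £234.93; balance after payment £14,232.45.
Month 7: interest £231.28; balance after payment £14,003.73.

£14,003.73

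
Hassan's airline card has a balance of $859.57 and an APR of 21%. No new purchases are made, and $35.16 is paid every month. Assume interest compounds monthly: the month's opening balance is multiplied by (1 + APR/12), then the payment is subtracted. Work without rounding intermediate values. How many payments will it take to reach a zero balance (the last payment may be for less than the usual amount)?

33 months

Monthly rate r = 21%/12 = 1.75% = 0.0175.
Recurrence: B ← B·(1+r) − $35.16.
Month 1: interest $15.04; balance after payment $839.45.
Month 2: interest $14.69; balance after payment $818.98.
Closed form: n = −ln(1 − rB₀/P)/ln(1+r) = −ln(0.57217)/ln(1.0175) ≈ 32.182, so the balance reaches zero during payment 33.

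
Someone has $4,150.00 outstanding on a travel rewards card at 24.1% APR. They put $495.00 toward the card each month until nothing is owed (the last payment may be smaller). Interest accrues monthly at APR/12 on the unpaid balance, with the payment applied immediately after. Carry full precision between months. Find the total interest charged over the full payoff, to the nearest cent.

Monthly rate r = 24.1%/12 = 2.00833% = 0.0200833.
Payoff takes n = ⌈−ln(1 − rB₀/P)/ln(1+r)⌉ = ⌈9.272⌉ = 10 payments; the last is $135.78.
Total paid = 9·$495.00 + $135.78 = $4,590.78.
Total interest = total paid − principal = $4,590.78 − $4,150.00 = $440.78.

$440.78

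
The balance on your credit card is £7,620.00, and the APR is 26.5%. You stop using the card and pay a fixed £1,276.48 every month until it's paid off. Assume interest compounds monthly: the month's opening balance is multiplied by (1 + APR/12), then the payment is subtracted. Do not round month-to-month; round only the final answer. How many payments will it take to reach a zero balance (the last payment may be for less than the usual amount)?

7 months

Monthly rate r = 26.5%/12 = 2.20833% = 0.0220833.
Recurrence: B ← B·(1+r) − £1,276.48.
Month 1: interest £168.28; balance after payment £6,511.80.
Month 2: interest £143.80; balance after payment £5,379.12.
Closed form: n = −ln(1 − rB₀/P)/ln(1+r) = −ln(0.86817)/ln(1.02208) ≈ 6.472, so the balance reaches zero during payment 7.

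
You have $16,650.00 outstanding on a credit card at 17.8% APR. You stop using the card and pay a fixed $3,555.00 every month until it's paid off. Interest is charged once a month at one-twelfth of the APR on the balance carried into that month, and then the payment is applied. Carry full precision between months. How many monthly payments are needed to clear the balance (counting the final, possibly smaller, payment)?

Monthly rate r = 17.8%/12 = 1.48333% = 0.0148333.
Recurrence: B ← B·(1+r) − $3,555.00.
Month 1: interest $246.97; balance after payment $13,341.97.
Month 2: interest $197.91; balance after payment $9,984.88.
Month 3: interest $148.11; balance after payment $6,577.99.
Month 4: interest $97.57; balance after payment $3,120.56.
Month 5: interest $46.29; balance after payment $0.00.

5 months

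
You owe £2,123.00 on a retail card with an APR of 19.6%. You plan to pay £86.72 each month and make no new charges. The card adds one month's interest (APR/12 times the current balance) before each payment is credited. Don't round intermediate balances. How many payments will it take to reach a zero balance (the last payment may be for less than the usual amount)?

32 payments

Monthly rate r = 19.6%/12 = 1.63333% = 0.0163333.
Recurrence: B ← B·(1+r) − £86.72.
Month 1: interest £34.68; balance after payment £2,070.96.
Month 2: interest £33.83; balance after payment £2,018.06.
Closed form: n = −ln(1 − rB₀/P)/ln(1+r) = −ln(0.60014)/ln(1.01633) ≈ 31.515, so the balance reaches zero during payment 32.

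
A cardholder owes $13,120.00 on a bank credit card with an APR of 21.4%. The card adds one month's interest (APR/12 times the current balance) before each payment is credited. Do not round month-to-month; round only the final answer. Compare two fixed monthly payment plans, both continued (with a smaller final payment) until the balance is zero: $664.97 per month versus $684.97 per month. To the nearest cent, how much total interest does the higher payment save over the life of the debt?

$118.84

Monthly rate r = 21.4%/12 = 1.78333% = 0.0178333.
At $664.97/mo: n = ⌈−ln(1 − rB₀/P)/ln(1+r)⌉ = 25 payments (last $355.58); total interest = total paid − $13,120.00 = $3,194.86.
At $684.97/mo: 24 payments (last $441.71); total interest $3,076.02.
Interest saved = $3,194.86 − $3,076.02 = $118.84.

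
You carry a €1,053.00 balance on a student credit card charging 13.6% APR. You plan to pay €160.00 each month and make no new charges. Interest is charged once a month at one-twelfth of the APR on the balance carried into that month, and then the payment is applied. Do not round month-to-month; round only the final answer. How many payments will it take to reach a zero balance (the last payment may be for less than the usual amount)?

7 payments

Monthly rate r = 13.6%/12 = 1.13333% = 0.0113333.
Recurrence: B ← B·(1+r) − €160.00.
Month 1: interest €11.93; balance after payment €904.93.
Month 2: interest €10.26; balance after payment €755.19.
Closed form: n = −ln(1 − rB₀/P)/ln(1+r) = −ln(0.92541)/ln(1.01133) ≈ 6.878, so the balance reaches zero during payment 7.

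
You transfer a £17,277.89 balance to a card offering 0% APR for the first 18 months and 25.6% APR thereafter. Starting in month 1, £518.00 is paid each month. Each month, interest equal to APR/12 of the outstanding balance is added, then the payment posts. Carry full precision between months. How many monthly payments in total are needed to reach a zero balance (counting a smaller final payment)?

37 payments

Promo months 1–18 at r₀ = 0%/12 = 0; months 19+ at r₁ = 25.6%/12 = 0.0213333.
After month 18 (no interest yet): B = £17,277.89 − 18·£518.00 = £7,953.89.
Then at r₁ with £518.00/mo: n₂ = −ln(1 − r₁·B/P)/ln(1+r₁) ≈ 18.80 → 19 more payments.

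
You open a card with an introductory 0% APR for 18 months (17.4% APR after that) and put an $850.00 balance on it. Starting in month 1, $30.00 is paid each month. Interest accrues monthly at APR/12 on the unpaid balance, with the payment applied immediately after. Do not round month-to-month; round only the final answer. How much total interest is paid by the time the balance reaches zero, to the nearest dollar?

Promo months 1–18 at r₀ = 0%/12 = 0; months 19+ at r₁ = 17.4%/12 = 0.0145.
After month 18 (no interest yet): B = $850.00 − 18·$30.00 = $310.00.
Then at r₁ with $30.00/mo: n₂ = −ln(1 − r₁·B/P)/ln(1+r₁) ≈ 11.28 → 12 more payments.
Total paid = 29·$30.00 + $8.31 = $878.31; interest = $878.31 − $850.00 = $28.31.

$28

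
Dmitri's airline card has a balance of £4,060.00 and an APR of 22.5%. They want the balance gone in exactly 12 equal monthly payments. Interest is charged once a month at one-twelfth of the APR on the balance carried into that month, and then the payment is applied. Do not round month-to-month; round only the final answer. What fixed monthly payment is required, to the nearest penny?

Monthly rate r = 22.5%/12 = 1.875% = 0.01875.
Level-payment amortization: P = B₀·r / (1 − (1+r)^(−n)) = 4060.00·0.01875 / (1 − 1.01875^(−12)).
Denominator 1 − (1+r)^(−12) = 0.19981844.
P = 76.125 / 0.19981844 ≈ 380.97.

£380.97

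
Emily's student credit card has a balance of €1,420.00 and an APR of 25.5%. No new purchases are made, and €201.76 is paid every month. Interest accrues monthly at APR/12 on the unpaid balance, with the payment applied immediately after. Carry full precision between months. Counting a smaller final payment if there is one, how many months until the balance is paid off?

Monthly rate r = 25.5%/12 = 2.125% = 0.02125.
Recurrence: B ← B·(1+r) − €201.76.
Month 1: interest €30.18; balance after payment €1,248.41.
Month 2: interest €26.53; balance after payment €1,073.18.
Closed form: n = −ln(1 − rB₀/P)/ln(1+r) = −ln(0.85044)/ln(1.02125) ≈ 7.704, so the balance reaches zero during payment 8.

8 months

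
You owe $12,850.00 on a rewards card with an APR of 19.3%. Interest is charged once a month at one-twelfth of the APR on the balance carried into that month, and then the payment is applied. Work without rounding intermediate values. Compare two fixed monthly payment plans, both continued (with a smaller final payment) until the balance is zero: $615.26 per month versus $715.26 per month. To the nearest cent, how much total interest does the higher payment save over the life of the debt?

$497.39

Monthly rate r = 19.3%/12 = 1.60833% = 0.0160833.
At $615.26/mo: n = ⌈−ln(1 − rB₀/P)/ln(1+r)⌉ = 26 payments (last $404.10); total interest = total paid − $12,850.00 = $2,935.60.
At $715.26/mo: 22 payments (last $267.75); total interest $2,438.21.
Interest saved = $2,935.60 − $2,438.21 = $497.39.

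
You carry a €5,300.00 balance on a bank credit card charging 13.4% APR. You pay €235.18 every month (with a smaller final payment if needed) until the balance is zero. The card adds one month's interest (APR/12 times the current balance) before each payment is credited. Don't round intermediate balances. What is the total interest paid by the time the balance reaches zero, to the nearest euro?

Monthly rate r = 13.4%/12 = 1.11667% = 0.0111667.
Payoff takes n = ⌈−ln(1 − rB₀/P)/ln(1+r)⌉ = ⌈26.105⌉ = 27 payments; the last is €24.73.
Total paid = 26·€235.18 + €24.73 = €6,139.41.
Total interest = total paid − principal = €6,139.41 − €5,300.00 = €839.41.

€839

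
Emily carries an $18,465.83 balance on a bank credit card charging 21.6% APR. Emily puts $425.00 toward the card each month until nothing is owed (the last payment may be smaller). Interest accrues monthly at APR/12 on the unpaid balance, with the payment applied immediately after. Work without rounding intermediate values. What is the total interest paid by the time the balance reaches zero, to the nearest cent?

Monthly rate r = 21.6%/12 = 1.8% = 0.018.
Payoff takes n = ⌈−ln(1 − rB₀/P)/ln(1+r)⌉ = ⌈85.406⌉ = 86 payments; the last is $173.50.
Total paid = 85·$425.00 + $173.50 = $36,298.50.
Total interest = total paid − principal = $36,298.50 − $18,465.83 = $17,832.67.

$17,832.67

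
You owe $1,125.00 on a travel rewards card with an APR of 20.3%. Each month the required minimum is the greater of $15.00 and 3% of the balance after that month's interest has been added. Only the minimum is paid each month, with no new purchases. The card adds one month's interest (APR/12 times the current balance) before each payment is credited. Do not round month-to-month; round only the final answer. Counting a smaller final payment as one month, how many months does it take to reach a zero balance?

109 months

Monthly rate r = 20.3%/12 = 1.69167% = 0.0169167.
While 3% of the post-interest balance exceeds $15.00, each month B ← (B·(1+r))·(1 − 0.03), i.e. B shrinks by the factor (1+r)·0.97 = 0.98641.
This holds for months 1–61. Entering month 62 the balance is $488.24; 3% of the post-interest balance is now below $15.00, so the flat $15.00 minimum applies from here.
From month 62 a fixed $15.00 at rate r clears $488.24 in 48 more payments. Total: 61 + 48 = 109 months.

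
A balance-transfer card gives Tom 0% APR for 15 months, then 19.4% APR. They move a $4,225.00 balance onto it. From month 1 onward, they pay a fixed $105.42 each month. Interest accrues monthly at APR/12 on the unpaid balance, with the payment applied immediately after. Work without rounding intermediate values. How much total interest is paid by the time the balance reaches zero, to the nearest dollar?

$774

Promo months 1–15 at r₀ = 0%/12 = 0; months 16+ at r₁ = 19.4%/12 = 0.0161667.
After month 15 (no interest yet): B = $4,225.00 − 15·$105.42 = $2,643.70.
Then at r₁ with $105.42/mo: n₂ = −ln(1 − r₁·B/P)/ln(1+r₁) ≈ 32.42 → 33 more payments.
Total paid = 47·$105.42 + $44.32 = $4,999.06; interest = $4,999.06 − $4,225.00 = $774.06.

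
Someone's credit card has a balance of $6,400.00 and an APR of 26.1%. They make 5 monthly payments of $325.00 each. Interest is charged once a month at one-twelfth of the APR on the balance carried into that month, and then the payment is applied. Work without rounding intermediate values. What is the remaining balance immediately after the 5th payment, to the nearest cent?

$5,429.70

Monthly rate r = 26.1%/12 = 2.175% = 0.02175.
Each month: B ← B·(1+r) − $325.00.
Month 1: interest $139.20; balance after payment $6,214.20.
Month 2: interest $135.16; balance after payment $6,024.36.
Month 3: interest $131.03; balance after payment $5,830.39.
Month 4: interest $126.81; balance after payment $5,632.20.
Month 5: interest $122.50; balance after payment $5,429.70.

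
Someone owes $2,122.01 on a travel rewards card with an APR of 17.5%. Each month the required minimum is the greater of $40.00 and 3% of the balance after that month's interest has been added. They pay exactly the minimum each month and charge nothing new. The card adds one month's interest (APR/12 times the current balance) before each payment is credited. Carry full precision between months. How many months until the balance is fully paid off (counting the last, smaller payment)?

76 months

Monthly rate r = 17.5%/12 = 1.45833% = 0.0145833.
While 3% of the post-interest balance exceeds $40.00, each month B ← (B·(1+r))·(1 − 0.03), i.e. B shrinks by the factor (1+r)·0.97 = 0.98415.
This holds for months 1–30. Entering month 31 the balance is $1,313.81; 3% of the post-interest balance is now below $40.00, so the flat $40.00 minimum applies from here.
From month 31 a fixed $40.00 at rate r clears $1,313.81 in 46 more payments. Total: 30 + 46 = 76 months.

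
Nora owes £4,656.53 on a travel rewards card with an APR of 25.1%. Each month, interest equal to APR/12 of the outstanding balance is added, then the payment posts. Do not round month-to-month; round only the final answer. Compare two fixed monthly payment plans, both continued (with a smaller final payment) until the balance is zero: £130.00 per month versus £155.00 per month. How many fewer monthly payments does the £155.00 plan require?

19 fewer payments

Monthly rate r = 25.1%/12 = 2.09167% = 0.0209167.
At £130.00/mo: n = ⌈−ln(1 − rB₀/P)/ln(1+r)⌉ = 67 payments (last £106.54); total interest = total paid − £4,656.53 = £4,030.01.
At £155.00/mo: 48 payments (last £127.10); total interest £2,755.57.
Payments saved = 67 − 48 = 19.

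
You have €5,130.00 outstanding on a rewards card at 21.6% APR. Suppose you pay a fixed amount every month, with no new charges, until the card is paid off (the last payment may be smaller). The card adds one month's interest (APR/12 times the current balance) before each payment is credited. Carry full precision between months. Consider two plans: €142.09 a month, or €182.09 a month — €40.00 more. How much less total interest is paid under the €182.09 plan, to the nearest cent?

€1,137.30

Monthly rate r = 21.6%/12 = 1.8% = 0.018.
At €142.09/mo: n = ⌈−ln(1 − rB₀/P)/ln(1+r)⌉ = 59 payments (last €117.54); total interest = total paid − €5,130.00 = €3,228.76.
At €182.09/mo: 40 payments (last €119.95); total interest €2,091.46.
Interest saved = €3,228.76 − €2,091.46 = €1,137.30.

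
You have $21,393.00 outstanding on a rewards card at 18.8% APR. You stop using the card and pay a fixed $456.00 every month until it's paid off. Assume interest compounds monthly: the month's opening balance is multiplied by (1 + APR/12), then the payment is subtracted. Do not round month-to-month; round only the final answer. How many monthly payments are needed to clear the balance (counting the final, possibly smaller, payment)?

Monthly rate r = 18.8%/12 = 1.56667% = 0.0156667.
Recurrence: B ← B·(1+r) − $456.00.
Month 1: interest $335.16; balance after payment $21,272.16.
Month 2: interest $333.26; balance after payment $21,149.42.
Closed form: n = −ln(1 − rB₀/P)/ln(1+r) = −ln(0.26501)/ln(1.01567) ≈ 85.428, so the balance reaches zero during payment 86.

86 months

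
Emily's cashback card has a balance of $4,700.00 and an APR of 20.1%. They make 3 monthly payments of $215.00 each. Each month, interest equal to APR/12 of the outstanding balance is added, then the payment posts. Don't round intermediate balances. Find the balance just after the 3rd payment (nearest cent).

Monthly rate r = 20.1%/12 = 1.675% = 0.01675.
Each month: B ← B·(1+r) − $215.00.
Month 1: interest $78.73; balance after payment $4,563.73.
Month 2: interest $76.44; balance after payment $4,425.17.
Month 3: interest $74.12; balance after payment $4,284.29.

$4,284.29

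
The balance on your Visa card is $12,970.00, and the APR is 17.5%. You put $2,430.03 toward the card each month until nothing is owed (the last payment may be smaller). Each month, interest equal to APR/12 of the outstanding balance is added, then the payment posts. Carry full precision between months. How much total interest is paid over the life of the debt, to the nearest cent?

$635.05

Monthly rate r = 17.5%/12 = 1.45833% = 0.0145833.
Payoff takes n = ⌈−ln(1 − rB₀/P)/ln(1+r)⌉ = ⌈5.597⌉ = 6 payments; the last is $1,454.90.
Total paid = 5·$2,430.03 + $1,454.90 = $13,605.05.
Total interest = total paid − principal = $13,605.05 − $12,970.00 = $635.05.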